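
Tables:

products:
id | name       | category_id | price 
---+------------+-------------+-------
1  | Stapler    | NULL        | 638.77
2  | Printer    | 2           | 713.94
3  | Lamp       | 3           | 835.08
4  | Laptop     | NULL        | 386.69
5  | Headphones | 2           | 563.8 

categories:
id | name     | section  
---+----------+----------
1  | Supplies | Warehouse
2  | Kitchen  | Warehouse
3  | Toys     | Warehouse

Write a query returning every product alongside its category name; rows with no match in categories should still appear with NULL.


LEFT JOIN keeps every row from products (the left table); where category_id has no match in categories, the category columns become NULL. Walk through each product:
  - product 1 (Stapler): category_id=NULL, no match -> kept with NULL
  - product 2 (Printer): category_id=2 -> matches Kitchen
  - product 3 (Lamp): category_id=3 -> matches Toys
  - product 4 (Laptop): category_id=NULL, no match -> kept with NULL
  - product 5 (Headphones): category_id=2 -> matches Kitchen
All 5 rows appear; 2 have NULL category.

SQL:
SELECT a.name, b.name AS category
FROM products a
LEFT JOIN categories b ON a.category_id = b.id

Result:
name       | category
-----------+---------
Stapler    | NULL    
Printer    | Kitchen 
Lamp       | Toys    
Laptop     | NULL    
Headphones | Kitchen 


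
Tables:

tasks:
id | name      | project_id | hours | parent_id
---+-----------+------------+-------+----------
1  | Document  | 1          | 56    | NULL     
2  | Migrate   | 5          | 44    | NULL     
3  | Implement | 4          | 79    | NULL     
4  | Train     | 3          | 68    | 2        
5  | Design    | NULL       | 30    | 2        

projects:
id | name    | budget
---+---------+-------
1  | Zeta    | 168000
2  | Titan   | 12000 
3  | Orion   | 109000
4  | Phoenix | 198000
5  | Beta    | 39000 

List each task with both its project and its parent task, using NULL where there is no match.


Two LEFT JOINs from the same base table tasks: one to projects via project_id, one to tasks itself via parent_id. Both are LEFT so every task is preserved.
Match against projects:
  - task 1 (Document): project_id=1 -> matches Zeta
  - task 2 (Migrate): project_id=5 -> matches Beta
  - task 3 (Implement): project_id=4 -> matches Phoenix
  - task 4 (Train): project_id=3 -> matches Orion
  - task 5 (Design): project_id=NULL, no match -> kept with NULL
Match against tasks (self):
  - task 1 (Document): parent_id=NULL -> NULL
  - task 2 (Migrate): parent_id=NULL -> NULL
  - task 3 (Implement): parent_id=NULL -> NULL
  - task 4 (Train): parent_id=2 -> Migrate
  - task 5 (Design): parent_id=2 -> Migrate

SQL:
SELECT a.name, b.name AS project, c.name AS parent
FROM tasks a
LEFT JOIN projects b ON a.project_id = b.id
LEFT JOIN tasks c ON a.parent_id = c.id

Result:
name      | project | parent 
----------+---------+--------
Document  | Zeta    | NULL   
Migrate   | Beta    | NULL   
Implement | Phoenix | NULL   
Train     | Orion   | Migrate
Design    | NULL    | Migrate


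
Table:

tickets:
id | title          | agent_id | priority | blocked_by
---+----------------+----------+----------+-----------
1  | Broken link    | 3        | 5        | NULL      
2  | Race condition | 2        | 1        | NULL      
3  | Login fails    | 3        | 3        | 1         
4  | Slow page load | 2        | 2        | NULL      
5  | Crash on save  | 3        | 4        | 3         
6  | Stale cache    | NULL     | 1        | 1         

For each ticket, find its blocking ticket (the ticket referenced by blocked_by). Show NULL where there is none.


This is a self-join: tickets is joined to a second copy of itself, matching each row's blocked_by to another row's id. Use LEFT JOIN so rows with blocked_by=NULL are kept.
  - ticket 1 (Broken link): blocked_by=NULL -> NULL
  - ticket 2 (Race condition): blocked_by=NULL -> NULL
  - ticket 3 (Login fails): blocked_by=1 -> Broken link
  - ticket 4 (Slow page load): blocked_by=NULL -> NULL
  - ticket 5 (Crash on save): blocked_by=3 -> Login fails
  - ticket 6 (Stale cache): blocked_by=1 -> Broken link

SQL:
SELECT a.title AS item, b.title AS blocked_by
FROM tickets a
LEFT JOIN tickets b ON a.blocked_by = b.id

Result:
item           | blocked_by 
---------------+------------
Broken link    | NULL       
Race condition | NULL       
Login fails    | Broken link
Slow page load | NULL       
Crash on save  | Login fails
Stale cache    | Broken link


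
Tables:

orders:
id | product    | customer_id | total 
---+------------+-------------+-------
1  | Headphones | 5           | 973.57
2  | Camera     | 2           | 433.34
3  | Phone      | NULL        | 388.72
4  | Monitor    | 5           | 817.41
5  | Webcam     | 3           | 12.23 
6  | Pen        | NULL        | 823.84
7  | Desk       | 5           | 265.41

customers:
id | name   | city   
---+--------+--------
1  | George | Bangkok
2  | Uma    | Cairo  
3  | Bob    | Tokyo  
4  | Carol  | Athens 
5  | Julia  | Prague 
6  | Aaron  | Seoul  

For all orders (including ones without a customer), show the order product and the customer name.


LEFT JOIN keeps every row from orders (the left table); where customer_id has no match in customers, the customer columns become NULL. Walk through each order:
  - order 1 (Headphones): customer_id=5 -> matches Julia
  - order 2 (Camera): customer_id=2 -> matches Uma
  - order 3 (Phone): customer_id=NULL, no match -> kept with NULL
  - order 4 (Monitor): customer_id=5 -> matches Julia
  - order 5 (Webcam): customer_id=3 -> matches Bob
  - order 6 (Pen): customer_id=NULL, no match -> kept with NULL
  - order 7 (Desk): customer_id=5 -> matches Julia
All 7 rows appear; 2 have NULL customer.

SQL:
SELECT a.product, b.name AS customer
FROM orders a
LEFT JOIN customers b ON a.customer_id = b.id

Result:
product    | customer
-----------+---------
Headphones | Julia   
Camera     | Uma     
Phone      | NULL    
Monitor    | Julia   
Webcam     | Bob     
Pen        | NULL    
Desk       | Julia   


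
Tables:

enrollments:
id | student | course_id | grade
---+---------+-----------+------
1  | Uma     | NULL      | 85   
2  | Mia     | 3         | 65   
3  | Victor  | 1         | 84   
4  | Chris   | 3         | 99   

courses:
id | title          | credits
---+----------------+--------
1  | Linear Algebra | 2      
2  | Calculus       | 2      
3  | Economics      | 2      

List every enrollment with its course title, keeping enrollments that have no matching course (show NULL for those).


LEFT JOIN keeps every row from enrollments (the left table); where course_id has no match in courses, the course columns become NULL. Walk through each enrollment:
  - enrollment 1 (Uma): course_id=NULL, no match -> kept with NULL
  - enrollment 2 (Mia): course_id=3 -> matches Economics
  - enrollment 3 (Victor): course_id=1 -> matches Linear Algebra
  - enrollment 4 (Chris): course_id=3 -> matches Economics
All 4 rows appear; 1 has NULL course.

SQL:
SELECT a.student, b.title AS course
FROM enrollments a
LEFT JOIN courses b ON a.course_id = b.id

Result:
student | course        
--------+---------------
Uma     | NULL          
Mia     | Economics     
Victor  | Linear Algebra
Chris   | Economics     


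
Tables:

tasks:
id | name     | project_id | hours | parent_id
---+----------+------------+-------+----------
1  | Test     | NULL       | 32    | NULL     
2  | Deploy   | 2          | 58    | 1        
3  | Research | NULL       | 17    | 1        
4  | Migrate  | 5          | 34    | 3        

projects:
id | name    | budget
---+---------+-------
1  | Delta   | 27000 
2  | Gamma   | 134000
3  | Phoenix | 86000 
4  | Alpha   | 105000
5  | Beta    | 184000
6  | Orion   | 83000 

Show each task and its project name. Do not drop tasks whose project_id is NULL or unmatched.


LEFT JOIN keeps every row from tasks (the left table); where project_id has no match in projects, the project columns become NULL. Walk through each task:
  - task 1 (Test): project_id=NULL, no match -> kept with NULL
  - task 2 (Deploy): project_id=2 -> matches Gamma
  - task 3 (Research): project_id=NULL, no match -> kept with NULL
  - task 4 (Migrate): project_id=5 -> matches Beta
All 4 rows appear; 2 have NULL project.

SQL:
SELECT a.name, b.name AS project
FROM tasks a
LEFT JOIN projects b ON a.project_id = b.id

Result:
name     | project
---------+--------
Test     | NULL   
Deploy   | Gamma  
Research | NULL   
Migrate  | Beta   


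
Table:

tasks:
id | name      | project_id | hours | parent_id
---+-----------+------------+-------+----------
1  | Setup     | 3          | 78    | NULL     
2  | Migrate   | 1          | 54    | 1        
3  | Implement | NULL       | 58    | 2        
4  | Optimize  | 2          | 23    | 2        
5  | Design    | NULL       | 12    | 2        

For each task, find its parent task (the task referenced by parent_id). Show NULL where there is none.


This is a self-join: tasks is joined to a second copy of itself, matching each row's parent_id to another row's id. Use LEFT JOIN so rows with parent_id=NULL are kept.
  - task 1 (Setup): parent_id=NULL -> NULL
  - task 2 (Migrate): parent_id=1 -> Setup
  - task 3 (Implement): parent_id=2 -> Migrate
  - task 4 (Optimize): parent_id=2 -> Migrate
  - task 5 (Design): parent_id=2 -> Migrate

SQL:
SELECT a.name AS item, b.name AS parent
FROM tasks a
LEFT JOIN tasks b ON a.parent_id = b.id

Result:
item      | parent 
----------+--------
Setup     | NULL   
Migrate   | Setup  
Implement | Migrate
Optimize  | Migrate
Design    | Migrate


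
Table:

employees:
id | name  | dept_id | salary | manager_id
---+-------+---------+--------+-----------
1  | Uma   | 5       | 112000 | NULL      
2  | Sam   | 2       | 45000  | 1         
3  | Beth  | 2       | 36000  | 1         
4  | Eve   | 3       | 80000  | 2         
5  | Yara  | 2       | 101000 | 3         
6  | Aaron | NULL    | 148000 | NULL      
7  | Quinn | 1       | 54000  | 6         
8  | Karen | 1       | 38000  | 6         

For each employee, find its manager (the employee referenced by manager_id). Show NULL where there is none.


This is a self-join: employees is joined to a second copy of itself, matching each row's manager_id to another row's id. Use LEFT JOIN so rows with manager_id=NULL are kept.
  - employee 1 (Uma): manager_id=NULL -> NULL
  - employee 2 (Sam): manager_id=1 -> Uma
  - employee 3 (Beth): manager_id=1 -> Uma
  - employee 4 (Eve): manager_id=2 -> Sam
  - employee 5 (Yara): manager_id=3 -> Beth
  - employee 6 (Aaron): manager_id=NULL -> NULL
  - employee 7 (Quinn): manager_id=6 -> Aaron
  - employee 8 (Karen): manager_id=6 -> Aaron

SQL:
SELECT a.name AS item, b.name AS manager
FROM employees a
LEFT JOIN employees b ON a.manager_id = b.id

Result:
item  | manager
------+--------
Uma   | NULL   
Sam   | Uma    
Beth  | Uma    
Eve   | Sam    
Yara  | Beth   
Aaron | NULL   
Quinn | Aaron  
Karen | Aaron  


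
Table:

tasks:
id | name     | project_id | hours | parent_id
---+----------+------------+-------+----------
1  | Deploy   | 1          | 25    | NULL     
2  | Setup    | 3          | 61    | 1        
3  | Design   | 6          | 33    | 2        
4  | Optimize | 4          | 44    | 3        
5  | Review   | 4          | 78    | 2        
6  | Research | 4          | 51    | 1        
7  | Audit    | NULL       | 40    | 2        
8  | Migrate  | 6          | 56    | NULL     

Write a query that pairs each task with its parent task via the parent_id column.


This is a self-join: tasks is joined to a second copy of itself, matching each row's parent_id to another row's id. Use LEFT JOIN so rows with parent_id=NULL are kept.
  - task 1 (Deploy): parent_id=NULL -> NULL
  - task 2 (Setup): parent_id=1 -> Deploy
  - task 3 (Design): parent_id=2 -> Setup
  - task 4 (Optimize): parent_id=3 -> Design
  - task 5 (Review): parent_id=2 -> Setup
  - task 6 (Research): parent_id=1 -> Deploy
  - task 7 (Audit): parent_id=2 -> Setup
  - task 8 (Migrate): parent_id=NULL -> NULL

SQL:
SELECT a.name AS item, b.name AS parent
FROM tasks a
LEFT JOIN tasks b ON a.parent_id = b.id

Result:
item     | parent
---------+-------
Deploy   | NULL  
Setup    | Deploy
Design   | Setup 
Optimize | Design
Review   | Setup 
Research | Deploy
Audit    | Setup 
Migrate  | NULL  


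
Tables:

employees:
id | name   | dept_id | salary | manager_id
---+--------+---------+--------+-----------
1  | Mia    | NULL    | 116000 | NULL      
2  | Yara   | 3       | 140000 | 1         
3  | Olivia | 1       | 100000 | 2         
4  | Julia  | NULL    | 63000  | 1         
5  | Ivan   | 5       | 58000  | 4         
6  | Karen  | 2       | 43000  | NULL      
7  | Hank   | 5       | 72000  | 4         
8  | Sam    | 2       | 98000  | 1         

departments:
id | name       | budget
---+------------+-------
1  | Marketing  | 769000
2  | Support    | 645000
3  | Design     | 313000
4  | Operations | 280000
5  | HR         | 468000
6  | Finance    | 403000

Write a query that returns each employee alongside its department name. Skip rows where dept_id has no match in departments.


INNER JOIN keeps only employees rows whose dept_id matches an id in departments. Walk through each employee:
  - employee 1 (Mia): dept_id=NULL, no match -> dropped
  - employee 2 (Yara): dept_id=3 -> matches Design
  - employee 3 (Olivia): dept_id=1 -> matches Marketing
  - employee 4 (Julia): dept_id=NULL, no match -> dropped
  - employee 5 (Ivan): dept_id=5 -> matches HR
  - employee 6 (Karen): dept_id=2 -> matches Support
  - employee 7 (Hank): dept_id=5 -> matches HR
  - employee 8 (Sam): dept_id=2 -> matches Support
So 2 of 8 rows are dropped.

SQL:
SELECT a.name, b.name AS department
FROM employees a
INNER JOIN departments b ON a.dept_id = b.id

Result:
name   | department
-------+-----------
Yara   | Design    
Olivia | Marketing 
Ivan   | HR        
Karen  | Support   
Hank   | HR        
Sam    | Support   


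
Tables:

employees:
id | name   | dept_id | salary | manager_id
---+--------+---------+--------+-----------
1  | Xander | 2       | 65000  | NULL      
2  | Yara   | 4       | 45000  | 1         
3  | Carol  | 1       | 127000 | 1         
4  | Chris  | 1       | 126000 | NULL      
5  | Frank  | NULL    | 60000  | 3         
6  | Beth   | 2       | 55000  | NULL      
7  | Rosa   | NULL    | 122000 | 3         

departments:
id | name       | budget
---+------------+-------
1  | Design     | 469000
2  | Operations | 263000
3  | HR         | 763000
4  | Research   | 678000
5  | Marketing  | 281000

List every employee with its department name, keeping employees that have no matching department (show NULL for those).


LEFT JOIN keeps every row from employees (the left table); where dept_id has no match in departments, the department columns become NULL. Walk through each employee:
  - employee 1 (Xander): dept_id=2 -> matches Operations
  - employee 2 (Yara): dept_id=4 -> matches Research
  - employee 3 (Carol): dept_id=1 -> matches Design
  - employee 4 (Chris): dept_id=1 -> matches Design
  - employee 5 (Frank): dept_id=NULL, no match -> kept with NULL
  - employee 6 (Beth): dept_id=2 -> matches Operations
  - employee 7 (Rosa): dept_id=NULL, no match -> kept with NULL
All 7 rows appear; 2 have NULL department.

SQL:
SELECT a.name, b.name AS department
FROM employees a
LEFT JOIN departments b ON a.dept_id = b.id

Result:
name   | department
-------+-----------
Xander | Operations
Yara   | Research  
Carol  | Design    
Chris  | Design    
Frank  | NULL      
Beth   | Operations
Rosa   | NULL      


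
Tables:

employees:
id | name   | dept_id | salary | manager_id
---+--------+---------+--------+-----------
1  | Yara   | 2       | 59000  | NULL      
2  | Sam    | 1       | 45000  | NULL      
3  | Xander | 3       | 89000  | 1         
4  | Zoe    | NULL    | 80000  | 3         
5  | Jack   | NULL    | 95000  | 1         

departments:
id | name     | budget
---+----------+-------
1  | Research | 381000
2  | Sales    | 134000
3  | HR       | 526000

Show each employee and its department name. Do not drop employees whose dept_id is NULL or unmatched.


LEFT JOIN keeps every row from employees (the left table); where dept_id has no match in departments, the department columns become NULL. Walk through each employee:
  - employee 1 (Yara): dept_id=2 -> matches Sales
  - employee 2 (Sam): dept_id=1 -> matches Research
  - employee 3 (Xander): dept_id=3 -> matches HR
  - employee 4 (Zoe): dept_id=NULL, no match -> kept with NULL
  - employee 5 (Jack): dept_id=NULL, no match -> kept with NULL
All 5 rows appear; 2 have NULL department.

SQL:
SELECT a.name, b.name AS department
FROM employees a
LEFT JOIN departments b ON a.dept_id = b.id

Result:
name   | department
-------+-----------
Yara   | Sales     
Sam    | Research  
Xander | HR        
Zoe    | NULL      
Jack   | NULL      


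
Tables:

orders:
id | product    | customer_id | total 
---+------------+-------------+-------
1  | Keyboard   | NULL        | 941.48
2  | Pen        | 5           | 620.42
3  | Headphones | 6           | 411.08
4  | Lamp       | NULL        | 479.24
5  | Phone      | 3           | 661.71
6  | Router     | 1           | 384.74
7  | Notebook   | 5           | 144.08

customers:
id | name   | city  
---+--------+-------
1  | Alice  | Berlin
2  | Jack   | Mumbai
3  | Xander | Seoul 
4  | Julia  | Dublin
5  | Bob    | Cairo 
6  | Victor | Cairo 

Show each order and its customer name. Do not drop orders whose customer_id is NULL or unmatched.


LEFT JOIN keeps every row from orders (the left table); where customer_id has no match in customers, the customer columns become NULL. Walk through each order:
  - order 1 (Keyboard): customer_id=NULL, no match -> kept with NULL
  - order 2 (Pen): customer_id=5 -> matches Bob
  - order 3 (Headphones): customer_id=6 -> matches Victor
  - order 4 (Lamp): customer_id=NULL, no match -> kept with NULL
  - order 5 (Phone): customer_id=3 -> matches Xander
  - order 6 (Router): customer_id=1 -> matches Alice
  - order 7 (Notebook): customer_id=5 -> matches Bob
All 7 rows appear; 2 have NULL customer.

SQL:
SELECT a.product, b.name AS customer
FROM orders a
LEFT JOIN customers b ON a.customer_id = b.id

Result:
product    | customer
-----------+---------
Keyboard   | NULL    
Pen        | Bob     
Headphones | Victor  
Lamp       | NULL    
Phone      | Xander  
Router     | Alice   
Notebook   | Bob     


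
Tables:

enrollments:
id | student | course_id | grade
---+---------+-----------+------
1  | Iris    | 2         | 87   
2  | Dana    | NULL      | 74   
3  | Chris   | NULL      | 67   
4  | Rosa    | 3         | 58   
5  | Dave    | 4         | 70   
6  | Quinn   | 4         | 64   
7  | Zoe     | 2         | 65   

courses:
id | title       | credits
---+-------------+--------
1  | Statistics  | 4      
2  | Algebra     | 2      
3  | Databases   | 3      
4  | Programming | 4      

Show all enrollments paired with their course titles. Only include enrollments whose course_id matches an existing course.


INNER JOIN keeps only enrollments rows whose course_id matches an id in courses. Walk through each enrollment:
  - enrollment 1 (Iris): course_id=2 -> matches Algebra
  - enrollment 2 (Dana): course_id=NULL, no match -> dropped
  - enrollment 3 (Chris): course_id=NULL, no match -> dropped
  - enrollment 4 (Rosa): course_id=3 -> matches Databases
  - enrollment 5 (Dave): course_id=4 -> matches Programming
  - enrollment 6 (Quinn): course_id=4 -> matches Programming
  - enrollment 7 (Zoe): course_id=2 -> matches Algebra
So 2 of 7 rows are dropped.

SQL:
SELECT a.student, b.title AS course
FROM enrollments a
INNER JOIN courses b ON a.course_id = b.id

Result:
student | course     
--------+------------
Iris    | Algebra    
Rosa    | Databases  
Dave    | Programming
Quinn   | Programming
Zoe     | Algebra    


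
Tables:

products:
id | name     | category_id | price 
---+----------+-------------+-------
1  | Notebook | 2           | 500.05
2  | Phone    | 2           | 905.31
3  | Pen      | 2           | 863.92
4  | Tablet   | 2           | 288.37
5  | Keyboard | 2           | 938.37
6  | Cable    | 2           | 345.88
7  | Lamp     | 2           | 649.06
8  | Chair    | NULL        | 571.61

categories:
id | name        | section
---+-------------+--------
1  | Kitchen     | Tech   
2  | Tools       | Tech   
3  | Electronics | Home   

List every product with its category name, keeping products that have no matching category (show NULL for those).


LEFT JOIN keeps every row from products (the left table); where category_id has no match in categories, the category columns become NULL. Walk through each product:
  - product 1 (Notebook): category_id=2 -> matches Tools
  - product 2 (Phone): category_id=2 -> matches Tools
  - product 3 (Pen): category_id=2 -> matches Tools
  - product 4 (Tablet): category_id=2 -> matches Tools
  - product 5 (Keyboard): category_id=2 -> matches Tools
  - product 6 (Cable): category_id=2 -> matches Tools
  - product 7 (Lamp): category_id=2 -> matches Tools
  - product 8 (Chair): category_id=NULL, no match -> kept with NULL
All 8 rows appear; 1 has NULL category.

SQL:
SELECT a.name, b.name AS category
FROM products a
LEFT JOIN categories b ON a.category_id = b.id

Result:
name     | category
---------+---------
Notebook | Tools   
Phone    | Tools   
Pen      | Tools   
Tablet   | Tools   
Keyboard | Tools   
Cable    | Tools   
Lamp     | Tools   
Chair    | NULL    


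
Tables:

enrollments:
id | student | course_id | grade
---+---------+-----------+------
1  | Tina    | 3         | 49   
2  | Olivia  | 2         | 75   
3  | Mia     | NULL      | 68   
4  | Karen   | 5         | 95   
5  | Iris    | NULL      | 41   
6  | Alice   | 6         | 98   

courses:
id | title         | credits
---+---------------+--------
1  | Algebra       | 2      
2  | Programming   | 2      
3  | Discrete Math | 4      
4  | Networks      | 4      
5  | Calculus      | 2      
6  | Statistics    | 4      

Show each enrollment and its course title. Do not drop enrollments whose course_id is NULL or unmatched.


LEFT JOIN keeps every row from enrollments (the left table); where course_id has no match in courses, the course columns become NULL. Walk through each enrollment:
  - enrollment 1 (Tina): course_id=3 -> matches Discrete Math
  - enrollment 2 (Olivia): course_id=2 -> matches Programming
  - enrollment 3 (Mia): course_id=NULL, no match -> kept with NULL
  - enrollment 4 (Karen): course_id=5 -> matches Calculus
  - enrollment 5 (Iris): course_id=NULL, no match -> kept with NULL
  - enrollment 6 (Alice): course_id=6 -> matches Statistics
All 6 rows appear; 2 have NULL course.

SQL:
SELECT a.student, b.title AS course
FROM enrollments a
LEFT JOIN courses b ON a.course_id = b.id

Result:
student | course       
--------+--------------
Tina    | Discrete Math
Olivia  | Programming  
Mia     | NULL         
Karen   | Calculus     
Iris    | NULL         
Alice   | Statistics   


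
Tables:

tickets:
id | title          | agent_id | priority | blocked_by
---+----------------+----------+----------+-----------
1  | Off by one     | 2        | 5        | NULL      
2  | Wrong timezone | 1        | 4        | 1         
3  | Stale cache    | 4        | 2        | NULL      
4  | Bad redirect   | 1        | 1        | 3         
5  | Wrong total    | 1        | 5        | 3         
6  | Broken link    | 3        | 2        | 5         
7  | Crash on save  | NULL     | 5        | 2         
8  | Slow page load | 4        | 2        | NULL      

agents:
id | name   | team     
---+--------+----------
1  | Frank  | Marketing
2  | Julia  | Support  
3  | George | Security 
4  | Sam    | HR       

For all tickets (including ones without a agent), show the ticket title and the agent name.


LEFT JOIN keeps every row from tickets (the left table); where agent_id has no match in agents, the agent columns become NULL. Walk through each ticket:
  - ticket 1 (Off by one): agent_id=2 -> matches Julia
  - ticket 2 (Wrong timezone): agent_id=1 -> matches Frank
  - ticket 3 (Stale cache): agent_id=4 -> matches Sam
  - ticket 4 (Bad redirect): agent_id=1 -> matches Frank
  - ticket 5 (Wrong total): agent_id=1 -> matches Frank
  - ticket 6 (Broken link): agent_id=3 -> matches George
  - ticket 7 (Crash on save): agent_id=NULL, no match -> kept with NULL
  - ticket 8 (Slow page load): agent_id=4 -> matches Sam
All 8 rows appear; 1 has NULL agent.

SQL:
SELECT a.title, b.name AS agent
FROM tickets a
LEFT JOIN agents b ON a.agent_id = b.id

Result:
title          | agent 
---------------+-------
Off by one     | Julia 
Wrong timezone | Frank 
Stale cache    | Sam   
Bad redirect   | Frank 
Wrong total    | Frank 
Broken link    | George
Crash on save  | NULL  
Slow page load | Sam   


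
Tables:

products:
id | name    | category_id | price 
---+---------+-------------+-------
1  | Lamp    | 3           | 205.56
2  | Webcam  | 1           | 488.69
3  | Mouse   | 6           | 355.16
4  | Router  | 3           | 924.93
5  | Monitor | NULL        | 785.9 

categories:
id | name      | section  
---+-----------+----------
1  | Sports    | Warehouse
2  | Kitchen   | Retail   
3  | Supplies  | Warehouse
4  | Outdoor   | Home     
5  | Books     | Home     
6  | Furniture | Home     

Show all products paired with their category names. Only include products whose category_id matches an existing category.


INNER JOIN keeps only products rows whose category_id matches an id in categories. Walk through each product:
  - product 1 (Lamp): category_id=3 -> matches Supplies
  - product 2 (Webcam): category_id=1 -> matches Sports
  - product 3 (Mouse): category_id=6 -> matches Furniture
  - product 4 (Router): category_id=3 -> matches Supplies
  - product 5 (Monitor): category_id=NULL, no match -> dropped
So 1 of 5 rows is dropped.

SQL:
SELECT a.name, b.name AS category
FROM products a
INNER JOIN categories b ON a.category_id = b.id

Result:
name   | category 
-------+----------
Lamp   | Supplies 
Webcam | Sports   
Mouse  | Furniture
Router | Supplies 


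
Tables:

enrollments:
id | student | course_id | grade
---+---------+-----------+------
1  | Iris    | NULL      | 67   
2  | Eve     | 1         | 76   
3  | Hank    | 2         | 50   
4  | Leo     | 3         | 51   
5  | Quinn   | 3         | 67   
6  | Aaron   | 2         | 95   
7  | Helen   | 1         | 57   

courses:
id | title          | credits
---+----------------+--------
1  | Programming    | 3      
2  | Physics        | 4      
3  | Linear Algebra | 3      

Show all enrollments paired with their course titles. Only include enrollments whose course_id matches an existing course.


INNER JOIN keeps only enrollments rows whose course_id matches an id in courses. Walk through each enrollment:
  - enrollment 1 (Iris): course_id=NULL, no match -> dropped
  - enrollment 2 (Eve): course_id=1 -> matches Programming
  - enrollment 3 (Hank): course_id=2 -> matches Physics
  - enrollment 4 (Leo): course_id=3 -> matches Linear Algebra
  - enrollment 5 (Quinn): course_id=3 -> matches Linear Algebra
  - enrollment 6 (Aaron): course_id=2 -> matches Physics
  - enrollment 7 (Helen): course_id=1 -> matches Programming
So 1 of 7 rows is dropped.

SQL:
SELECT a.student, b.title AS course
FROM enrollments a
INNER JOIN courses b ON a.course_id = b.id

Result:
student | course        
--------+---------------
Eve     | Programming   
Hank    | Physics       
Leo     | Linear Algebra
Quinn   | Linear Algebra
Aaron   | Physics       
Helen   | Programming   


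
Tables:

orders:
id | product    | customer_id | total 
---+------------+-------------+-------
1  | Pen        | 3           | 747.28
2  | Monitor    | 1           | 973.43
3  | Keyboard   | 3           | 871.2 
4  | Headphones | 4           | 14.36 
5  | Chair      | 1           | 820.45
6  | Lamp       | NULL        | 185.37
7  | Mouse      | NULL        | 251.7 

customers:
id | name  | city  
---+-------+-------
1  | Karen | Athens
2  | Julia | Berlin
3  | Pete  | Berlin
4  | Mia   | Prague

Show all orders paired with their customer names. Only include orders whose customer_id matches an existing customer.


INNER JOIN keeps only orders rows whose customer_id matches an id in customers. Walk through each order:
  - order 1 (Pen): customer_id=3 -> matches Pete
  - order 2 (Monitor): customer_id=1 -> matches Karen
  - order 3 (Keyboard): customer_id=3 -> matches Pete
  - order 4 (Headphones): customer_id=4 -> matches Mia
  - order 5 (Chair): customer_id=1 -> matches Karen
  - order 6 (Lamp): customer_id=NULL, no match -> dropped
  - order 7 (Mouse): customer_id=NULL, no match -> dropped
So 2 of 7 rows are dropped.

SQL:
SELECT a.product, b.name AS customer
FROM orders a
INNER JOIN customers b ON a.customer_id = b.id

Result:
product    | customer
-----------+---------
Pen        | Pete    
Monitor    | Karen   
Keyboard   | Pete    
Headphones | Mia     
Chair      | Karen   


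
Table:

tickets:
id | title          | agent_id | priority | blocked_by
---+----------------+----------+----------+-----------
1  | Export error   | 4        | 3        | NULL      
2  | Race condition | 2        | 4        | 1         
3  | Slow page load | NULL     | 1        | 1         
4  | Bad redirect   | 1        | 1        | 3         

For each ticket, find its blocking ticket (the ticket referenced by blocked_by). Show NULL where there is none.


This is a self-join: tickets is joined to a second copy of itself, matching each row's blocked_by to another row's id. Use LEFT JOIN so rows with blocked_by=NULL are kept.
  - ticket 1 (Export error): blocked_by=NULL -> NULL
  - ticket 2 (Race condition): blocked_by=1 -> Export error
  - ticket 3 (Slow page load): blocked_by=1 -> Export error
  - ticket 4 (Bad redirect): blocked_by=3 -> Slow page load

SQL:
SELECT a.title AS item, b.title AS blocked_by
FROM tickets a
LEFT JOIN tickets b ON a.blocked_by = b.id

Result:
item           | blocked_by    
---------------+---------------
Export error   | NULL          
Race condition | Export error  
Slow page load | Export error  
Bad redirect   | Slow page load


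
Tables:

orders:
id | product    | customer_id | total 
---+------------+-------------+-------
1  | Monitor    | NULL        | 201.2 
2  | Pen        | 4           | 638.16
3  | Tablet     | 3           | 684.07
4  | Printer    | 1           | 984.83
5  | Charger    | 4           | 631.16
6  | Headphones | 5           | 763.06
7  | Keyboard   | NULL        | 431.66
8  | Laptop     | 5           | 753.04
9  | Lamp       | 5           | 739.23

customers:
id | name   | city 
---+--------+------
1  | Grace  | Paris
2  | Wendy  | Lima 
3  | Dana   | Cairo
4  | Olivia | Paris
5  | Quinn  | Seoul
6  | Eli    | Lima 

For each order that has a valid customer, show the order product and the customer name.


INNER JOIN keeps only orders rows whose customer_id matches an id in customers. Walk through each order:
  - order 1 (Monitor): customer_id=NULL, no match -> dropped
  - order 2 (Pen): customer_id=4 -> matches Olivia
  - order 3 (Tablet): customer_id=3 -> matches Dana
  - order 4 (Printer): customer_id=1 -> matches Grace
  - order 5 (Charger): customer_id=4 -> matches Olivia
  - order 6 (Headphones): customer_id=5 -> matches Quinn
  - order 7 (Keyboard): customer_id=NULL, no match -> dropped
  - order 8 (Laptop): customer_id=5 -> matches Quinn
  - order 9 (Lamp): customer_id=5 -> matches Quinn
So 2 of 9 rows are dropped.

SQL:
SELECT a.product, b.name AS customer
FROM orders a
INNER JOIN customers b ON a.customer_id = b.id

Result:
product    | customer
-----------+---------
Pen        | Olivia  
Tablet     | Dana    
Printer    | Grace   
Charger    | Olivia  
Headphones | Quinn   
Laptop     | Quinn   
Lamp       | Quinn   


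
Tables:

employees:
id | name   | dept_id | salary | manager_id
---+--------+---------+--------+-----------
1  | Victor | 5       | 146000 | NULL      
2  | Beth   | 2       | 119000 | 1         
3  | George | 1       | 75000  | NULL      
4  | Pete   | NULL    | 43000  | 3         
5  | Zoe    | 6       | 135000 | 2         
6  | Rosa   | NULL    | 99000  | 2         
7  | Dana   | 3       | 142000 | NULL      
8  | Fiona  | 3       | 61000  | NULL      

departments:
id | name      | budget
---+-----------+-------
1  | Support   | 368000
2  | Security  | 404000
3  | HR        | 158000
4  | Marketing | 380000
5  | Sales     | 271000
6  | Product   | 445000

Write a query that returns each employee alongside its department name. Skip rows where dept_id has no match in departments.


INNER JOIN keeps only employees rows whose dept_id matches an id in departments. Walk through each employee:
  - employee 1 (Victor): dept_id=5 -> matches Sales
  - employee 2 (Beth): dept_id=2 -> matches Security
  - employee 3 (George): dept_id=1 -> matches Support
  - employee 4 (Pete): dept_id=NULL, no match -> dropped
  - employee 5 (Zoe): dept_id=6 -> matches Product
  - employee 6 (Rosa): dept_id=NULL, no match -> dropped
  - employee 7 (Dana): dept_id=3 -> matches HR
  - employee 8 (Fiona): dept_id=3 -> matches HR
So 2 of 8 rows are dropped.

SQL:
SELECT a.name, b.name AS department
FROM employees a
INNER JOIN departments b ON a.dept_id = b.id

Result:
name   | department
-------+-----------
Victor | Sales     
Beth   | Security  
George | Support   
Zoe    | Product   
Dana   | HR        
Fiona  | HR        


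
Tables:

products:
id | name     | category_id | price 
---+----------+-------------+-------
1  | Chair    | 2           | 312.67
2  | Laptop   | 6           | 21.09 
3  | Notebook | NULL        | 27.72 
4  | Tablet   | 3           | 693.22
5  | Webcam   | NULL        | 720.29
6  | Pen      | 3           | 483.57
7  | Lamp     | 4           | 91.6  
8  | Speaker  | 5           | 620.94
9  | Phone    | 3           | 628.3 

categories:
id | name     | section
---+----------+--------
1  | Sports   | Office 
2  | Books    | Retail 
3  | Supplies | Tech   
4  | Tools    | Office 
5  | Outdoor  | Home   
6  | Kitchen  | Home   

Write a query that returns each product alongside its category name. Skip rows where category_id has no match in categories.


INNER JOIN keeps only products rows whose category_id matches an id in categories. Walk through each product:
  - product 1 (Chair): category_id=2 -> matches Books
  - product 2 (Laptop): category_id=6 -> matches Kitchen
  - product 3 (Notebook): category_id=NULL, no match -> dropped
  - product 4 (Tablet): category_id=3 -> matches Supplies
  - product 5 (Webcam): category_id=NULL, no match -> dropped
  - product 6 (Pen): category_id=3 -> matches Supplies
  - product 7 (Lamp): category_id=4 -> matches Tools
  - product 8 (Speaker): category_id=5 -> matches Outdoor
  - product 9 (Phone): category_id=3 -> matches Supplies
So 2 of 9 rows are dropped.

SQL:
SELECT a.name, b.name AS category
FROM products a
INNER JOIN categories b ON a.category_id = b.id

Result:
name    | category
--------+---------
Chair   | Books   
Laptop  | Kitchen 
Tablet  | Supplies
Pen     | Supplies
Lamp    | Tools   
Speaker | Outdoor 
Phone   | Supplies


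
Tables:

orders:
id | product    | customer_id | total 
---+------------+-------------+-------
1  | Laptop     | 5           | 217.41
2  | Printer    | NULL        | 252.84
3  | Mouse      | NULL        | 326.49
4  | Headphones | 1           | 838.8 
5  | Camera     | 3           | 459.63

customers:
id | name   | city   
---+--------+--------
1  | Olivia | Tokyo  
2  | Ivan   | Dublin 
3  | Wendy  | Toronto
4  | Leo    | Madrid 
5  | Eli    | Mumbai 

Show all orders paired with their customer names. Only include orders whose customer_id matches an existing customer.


INNER JOIN keeps only orders rows whose customer_id matches an id in customers. Walk through each order:
  - order 1 (Laptop): customer_id=5 -> matches Eli
  - order 2 (Printer): customer_id=NULL, no match -> dropped
  - order 3 (Mouse): customer_id=NULL, no match -> dropped
  - order 4 (Headphones): customer_id=1 -> matches Olivia
  - order 5 (Camera): customer_id=3 -> matches Wendy
So 2 of 5 rows are dropped.

SQL:
SELECT a.product, b.name AS customer
FROM orders a
INNER JOIN customers b ON a.customer_id = b.id

Result:
product    | customer
-----------+---------
Laptop     | Eli     
Headphones | Olivia  
Camera     | Wendy   


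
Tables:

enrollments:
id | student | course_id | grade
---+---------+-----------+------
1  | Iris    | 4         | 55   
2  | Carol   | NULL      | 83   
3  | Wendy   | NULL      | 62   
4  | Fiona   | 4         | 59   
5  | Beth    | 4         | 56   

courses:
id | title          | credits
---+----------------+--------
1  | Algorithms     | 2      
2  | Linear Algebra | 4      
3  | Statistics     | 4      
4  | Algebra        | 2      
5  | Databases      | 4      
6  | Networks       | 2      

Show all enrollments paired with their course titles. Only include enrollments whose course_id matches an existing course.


INNER JOIN keeps only enrollments rows whose course_id matches an id in courses. Walk through each enrollment:
  - enrollment 1 (Iris): course_id=4 -> matches Algebra
  - enrollment 2 (Carol): course_id=NULL, no match -> dropped
  - enrollment 3 (Wendy): course_id=NULL, no match -> dropped
  - enrollment 4 (Fiona): course_id=4 -> matches Algebra
  - enrollment 5 (Beth): course_id=4 -> matches Algebra
So 2 of 5 rows are dropped.

SQL:
SELECT a.student, b.title AS course
FROM enrollments a
INNER JOIN courses b ON a.course_id = b.id

Result:
student | course 
--------+--------
Iris    | Algebra
Fiona   | Algebra
Beth    | Algebra


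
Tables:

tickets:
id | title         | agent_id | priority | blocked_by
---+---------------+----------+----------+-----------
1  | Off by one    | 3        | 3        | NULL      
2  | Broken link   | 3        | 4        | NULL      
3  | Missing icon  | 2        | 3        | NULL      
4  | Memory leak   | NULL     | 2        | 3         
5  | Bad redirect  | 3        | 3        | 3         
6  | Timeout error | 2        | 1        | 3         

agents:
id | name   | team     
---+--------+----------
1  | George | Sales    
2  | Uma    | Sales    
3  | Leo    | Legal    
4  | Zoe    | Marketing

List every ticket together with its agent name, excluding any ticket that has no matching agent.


INNER JOIN keeps only tickets rows whose agent_id matches an id in agents. Walk through each ticket:
  - ticket 1 (Off by one): agent_id=3 -> matches Leo
  - ticket 2 (Broken link): agent_id=3 -> matches Leo
  - ticket 3 (Missing icon): agent_id=2 -> matches Uma
  - ticket 4 (Memory leak): agent_id=NULL, no match -> dropped
  - ticket 5 (Bad redirect): agent_id=3 -> matches Leo
  - ticket 6 (Timeout error): agent_id=2 -> matches Uma
So 1 of 6 rows is dropped.

SQL:
SELECT a.title, b.name AS agent
FROM tickets a
INNER JOIN agents b ON a.agent_id = b.id

Result:
title         | agent
--------------+------
Off by one    | Leo  
Broken link   | Leo  
Missing icon  | Uma  
Bad redirect  | Leo  
Timeout error | Uma  


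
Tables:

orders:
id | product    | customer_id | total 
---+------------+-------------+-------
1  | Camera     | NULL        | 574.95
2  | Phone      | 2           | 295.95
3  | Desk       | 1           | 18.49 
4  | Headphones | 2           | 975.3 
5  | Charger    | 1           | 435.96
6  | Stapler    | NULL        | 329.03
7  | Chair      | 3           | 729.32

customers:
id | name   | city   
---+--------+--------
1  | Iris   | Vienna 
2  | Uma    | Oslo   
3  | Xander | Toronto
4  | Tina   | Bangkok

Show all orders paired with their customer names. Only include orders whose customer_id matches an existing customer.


INNER JOIN keeps only orders rows whose customer_id matches an id in customers. Walk through each order:
  - order 1 (Camera): customer_id=NULL, no match -> dropped
  - order 2 (Phone): customer_id=2 -> matches Uma
  - order 3 (Desk): customer_id=1 -> matches Iris
  - order 4 (Headphones): customer_id=2 -> matches Uma
  - order 5 (Charger): customer_id=1 -> matches Iris
  - order 6 (Stapler): customer_id=NULL, no match -> dropped
  - order 7 (Chair): customer_id=3 -> matches Xander
So 2 of 7 rows are dropped.

SQL:
SELECT a.product, b.name AS customer
FROM orders a
INNER JOIN customers b ON a.customer_id = b.id

Result:
product    | customer
-----------+---------
Phone      | Uma     
Desk       | Iris    
Headphones | Uma     
Charger    | Iris    
Chair      | Xander  


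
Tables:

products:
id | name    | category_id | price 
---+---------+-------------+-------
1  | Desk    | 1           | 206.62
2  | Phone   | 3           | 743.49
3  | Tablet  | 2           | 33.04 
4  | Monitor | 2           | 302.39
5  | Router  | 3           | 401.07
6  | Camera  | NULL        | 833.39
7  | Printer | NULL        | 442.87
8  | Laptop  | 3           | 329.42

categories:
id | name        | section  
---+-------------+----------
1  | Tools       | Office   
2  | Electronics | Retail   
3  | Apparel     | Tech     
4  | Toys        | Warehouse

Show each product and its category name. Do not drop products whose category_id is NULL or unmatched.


LEFT JOIN keeps every row from products (the left table); where category_id has no match in categories, the category columns become NULL. Walk through each product:
  - product 1 (Desk): category_id=1 -> matches Tools
  - product 2 (Phone): category_id=3 -> matches Apparel
  - product 3 (Tablet): category_id=2 -> matches Electronics
  - product 4 (Monitor): category_id=2 -> matches Electronics
  - product 5 (Router): category_id=3 -> matches Apparel
  - product 6 (Camera): category_id=NULL, no match -> kept with NULL
  - product 7 (Printer): category_id=NULL, no match -> kept with NULL
  - product 8 (Laptop): category_id=3 -> matches Apparel
All 8 rows appear; 2 have NULL category.

SQL:
SELECT a.name, b.name AS category
FROM products a
LEFT JOIN categories b ON a.category_id = b.id

Result:
name    | category   
--------+------------
Desk    | Tools      
Phone   | Apparel    
Tablet  | Electronics
Monitor | Electronics
Router  | Apparel    
Camera  | NULL       
Printer | NULL       
Laptop  | Apparel    
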